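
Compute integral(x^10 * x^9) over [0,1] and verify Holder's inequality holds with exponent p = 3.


Step 1: Exact integral of f*g = integral(x^19, 0, 1) = 1/20
     = 0.05
Step 2: Holder bound with p=3, q=1.5:
  ||f||_p = (integral x^30 dx)^(1/3) = (1/31)^(1/3) = 0.318331
  ||g||_q = (integral x^13.5 dx)^(1/1.5) = (1/14.5)^(1/1.5) = 0.168172
Step 3: Holder bound = ||f||_p * ||g||_q = 0.318331 * 0.168172 = 0.053535
Verification: 0.05 <= 0.053535 (Holder holds)


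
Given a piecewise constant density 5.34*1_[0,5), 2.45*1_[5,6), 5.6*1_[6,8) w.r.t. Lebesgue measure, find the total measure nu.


Integrate each piece of the Radon-Nikodym derivative:
Step 1: integral_0^5 5.34 dx = 5.34*(5-0) = 5.34*5 = 26.7
Step 2: integral_5^6 2.45 dx = 2.45*(6-5) = 2.45*1 = 2.45
Step 3: integral_6^8 5.6 dx = 5.6*(8-6) = 5.6*2 = 11.2
Total: 26.7 + 2.45 + 11.2 = 40.35


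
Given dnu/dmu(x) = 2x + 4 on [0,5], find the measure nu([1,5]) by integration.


nu(A) = integral_A (dnu/dmu) dmu = integral_1^5 (2x + 4) dx
Step 1: Antiderivative F(x) = (2/2)x^2 + 4x
Step 2: F(5) = (2/2)*5^2 + 4*5 = 25 + 20 = 45
Step 3: F(1) = (2/2)*1^2 + 4*1 = 1 + 4 = 5
Step 4: nu([1,5]) = F(5) - F(1) = 45 - 5 = 40


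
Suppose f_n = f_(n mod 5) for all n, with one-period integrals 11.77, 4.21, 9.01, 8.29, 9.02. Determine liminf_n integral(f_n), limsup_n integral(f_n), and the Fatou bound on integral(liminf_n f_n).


The sequence (integral(f_n)) is periodic with period 5, repeating the values 11.77, 4.21, 9.01, 8.29, 9.02 indefinitely.
Step 1: For a periodic sequence, every tail (a_m, a_(m+1), ...) contains all 5 period values infinitely often.
Step 2: Hence inf of every tail = min of the period values = min(11.77, 4.21, 9.01, 8.29, 9.02) = 4.21.
        liminf_n integral(f_n) = sup over m of (inf of tail from m) = 4.21.
Step 3: Similarly sup of every tail = max of the period values = 11.77.
        limsup_n integral(f_n) = 11.77.
Step 4: Fatou's lemma: integral(liminf_n f_n) <= liminf_n integral(f_n) = 4.21.
        So the integral of the pointwise liminf is at most 4.21.


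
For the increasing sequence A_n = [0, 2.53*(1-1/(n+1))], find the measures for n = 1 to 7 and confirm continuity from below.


By continuity of measure from below: if A_n increases to A, then m(A_n) -> m(A).
Here A = [0, 2.53], so m(A) = 2.53
Step 1: a_1 = 2.53*(1 - 1/2) = 1.265, m(A_1) = 1.265
Step 2: a_2 = 2.53*(1 - 1/3) = 1.6867, m(A_2) = 1.6867
Step 3: a_3 = 2.53*(1 - 1/4) = 1.8975, m(A_3) = 1.8975
Step 4: a_4 = 2.53*(1 - 1/5) = 2.024, m(A_4) = 2.024
Step 5: a_5 = 2.53*(1 - 1/6) = 2.1083, m(A_5) = 2.1083
Step 6: a_6 = 2.53*(1 - 1/7) = 2.1686, m(A_6) = 2.1686
Step 7: a_7 = 2.53*(1 - 1/8) = 2.2137, m(A_7) = 2.2137
Limit: m(A_n) -> m([0,2.53]) = 2.53


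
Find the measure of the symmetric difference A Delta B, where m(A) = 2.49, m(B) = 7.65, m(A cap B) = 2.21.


m(A Delta B) = m(A) + m(B) - 2*m(A n B)
= 2.49 + 7.65 - 2*2.21
= 2.49 + 7.65 - 4.42
= 5.72


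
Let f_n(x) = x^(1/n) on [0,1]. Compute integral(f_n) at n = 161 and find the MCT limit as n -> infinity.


At n = 161: f_161(x) = x^(1/161).
Step 1: integral(x^(1/161), 0, 1) = [x^(1/161+1) / (1/161+1)] from 0 to 1
     = 1 / (1/161 + 1) = 1 / ((161+1)/161) = 161/(161+1)
     = 161/162 = 0.993827
Step 2: As n -> infinity, f_n(x) = x^(1/n) -> 1 for x in (0,1], and f_n is increasing in n.
By MCT, lim_n integral(f_n) = integral(lim_n f_n) = integral(1, 0, 1) = 1.
Step 3: Verify convergence: 161/162 = 0.993827 -> 1


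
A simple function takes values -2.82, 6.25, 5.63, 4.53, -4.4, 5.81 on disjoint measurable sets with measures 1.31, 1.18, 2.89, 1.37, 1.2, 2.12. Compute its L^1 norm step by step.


Step 1: Compute |f_i|^1 for each value:
  |-2.82|^1 = 2.82
  |6.25|^1 = 6.25
  |5.63|^1 = 5.63
  |4.53|^1 = 4.53
  |-4.4|^1 = 4.4
  |5.81|^1 = 5.81
Step 2: Multiply by measures and sum:
  2.82 * 1.31 = 3.6942
  6.25 * 1.18 = 7.375
  5.63 * 2.89 = 16.2707
  4.53 * 1.37 = 6.2061
  4.4 * 1.2 = 5.28
  5.81 * 2.12 = 12.3172
Sum = 3.6942 + 7.375 + 16.2707 + 6.2061 + 5.28 + 12.3172 = 51.1432
Step 3: Take the p-th root:
||f||_1 = (51.1432)^(1/1) = 51.1432


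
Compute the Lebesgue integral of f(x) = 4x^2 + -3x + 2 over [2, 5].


The Lebesgue integral of a Riemann-integrable function agrees with the Riemann integral.
Antiderivative F(x) = (4/3)x^3 + (-3/2)x^2 + 2x
F(5) = (4/3)*5^3 + (-3/2)*5^2 + 2*5
     = (4/3)*125 + (-3/2)*25 + 2*5
     = 166.666667 + -37.5 + 10
     = 139.166667
F(2) = 8.666667
Integral = F(5) - F(2) = 139.166667 - 8.666667 = 130.5


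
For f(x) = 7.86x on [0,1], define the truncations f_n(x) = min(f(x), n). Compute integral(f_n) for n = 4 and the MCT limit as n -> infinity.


f(x) = 7.86x on [0,1]; f_n(x) = min(7.86x, n). At n = 4:
Step 1: f(x) reaches 4 at x = 4/7.86 = 0.508906
Step 2: integral(f_4) = integral(7.86x, 0, 0.508906) + integral(4, 0.508906, 1)
       = 7.86*0.508906^2/2 + 4*(1 - 0.508906)
       = 1.017812 + 1.964377
       = 2.982188
Step 3: As n -> infinity, f_n increases to f, so by MCT integral(f_n) -> integral(f) = 7.86/2 = 3.93.
Convergence: integral(f_4) = 2.982188 -> 3.93 as n -> infinity


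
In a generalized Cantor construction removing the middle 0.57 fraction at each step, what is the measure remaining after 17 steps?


Step 1: At each step, fraction remaining = 1 - 0.57 = 0.43
Step 2: After 17 steps, measure = (0.43)^17
Result = 5.874403e-07


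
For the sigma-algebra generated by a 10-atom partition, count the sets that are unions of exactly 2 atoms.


Each element of F is a union of some subset of the 10 atoms.
Elements that are unions of exactly 2 atoms correspond to 2-element subsets of the 10 atoms.
Count = C(10, 2) = 10! / (2! * 8!) = 45.


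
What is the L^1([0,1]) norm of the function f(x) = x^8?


Step 1: ||f||_1 = (integral_0^1 |x^8|^1 dx)^(1/1)
     = (integral_0^1 x^8 dx)^(1/1)
Step 2: integral_0^1 x^8 dx = [x^9/(9)] from 0 to 1 = 1^9/9
     = 1/9 = 0.111111
Step 3: ||f||_1 = (0.111111)^(1/1) = 0.111111


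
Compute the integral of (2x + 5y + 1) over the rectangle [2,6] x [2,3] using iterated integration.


By Fubini, integrate in x first, then y.
Step 1: Fix y, integrate over x in [2,6]:
  integral(2x + 5y + 1, x=2..6)
  = 2*(6^2 - 2^2)/2 + (5y + 1)*(6 - 2)
  = 32 + (5y + 1)*4
  = 32 + 20y + 4
  = 36 + 20y
Step 2: Integrate over y in [2,3]:
  integral(36 + 20y, y=2..3)
  = 36*1 + 20*(3^2 - 2^2)/2
  = 36 + 50
  = 86


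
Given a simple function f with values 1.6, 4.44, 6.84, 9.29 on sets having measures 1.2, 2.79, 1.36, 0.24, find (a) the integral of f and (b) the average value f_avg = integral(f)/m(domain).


Step 1: Integral = sum(value_i * measure_i)
= 1.6*1.2 + 4.44*2.79 + 6.84*1.36 + 9.29*0.24
= 1.92 + 12.3876 + 9.3024 + 2.2296
= 25.8396
Step 2: Total measure of domain = 1.2 + 2.79 + 1.36 + 0.24 = 5.59
Step 3: Average value = 25.8396 / 5.59 = 4.622469


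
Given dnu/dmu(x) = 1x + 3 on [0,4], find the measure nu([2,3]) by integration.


nu(A) = integral_A (dnu/dmu) dmu = integral_2^3 (1x + 3) dx
Step 1: Antiderivative F(x) = (1/2)x^2 + 3x
Step 2: F(3) = (1/2)*3^2 + 3*3 = 4.5 + 9 = 13.5
Step 3: F(2) = (1/2)*2^2 + 3*2 = 2 + 6 = 8
Step 4: nu([2,3]) = F(3) - F(2) = 13.5 - 8 = 5.5


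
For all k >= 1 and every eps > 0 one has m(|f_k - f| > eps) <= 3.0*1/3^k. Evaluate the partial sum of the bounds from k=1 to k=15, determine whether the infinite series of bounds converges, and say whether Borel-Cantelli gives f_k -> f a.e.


Step 1: List the terms 3.0*1/3^k for k = 1 to 15:
  k=1: 1
  k=2: 0.333333
  k=3: 0.111111
  k=4: 0.037037
  k=5: 0.012346
  k=6: 0.004115
  k=7: 0.001372
  k=8: 4.572474e-04
  k=9: 1.524158e-04
  k=10: 5.080526e-05
  k=11: 1.693509e-05
  k=12: 5.645029e-06
  k=13: 1.881676e-06
  k=14: 6.272255e-07
  k=15: 2.090752e-07
Step 2: Partial sum = 1 + 0.333333 + 0.111111 + 0.037037 + 0.012346 + 0.004115 + 0.001372 + 4.572474e-04 + 1.524158e-04 + 5.080526e-05 + 1.693509e-05 + 5.645029e-06 + 1.881676e-06 + 6.272255e-07 + 2.090752e-07
     = 1.5
Step 3: The full series sum_(k>=1) 3.0*1/3^k converges (geometric series with ratio 1/3 < 1; a constant multiple of a convergent series converges).
Step 4: Fix eps > 0. Since sum_k m(|f_k - f| > eps) < infinity, the Borel-Cantelli lemma gives
        m(limsup_k {|f_k - f| > eps}) = 0, i.e. for a.e. x, |f_k(x) - f(x)| <= eps for all large k.
        Applying this with eps = 1/j for j = 1, 2, ... and intersecting the countably many full-measure sets,
        for a.e. x we get limsup_k |f_k(x) - f(x)| <= 1/j for every j, hence f_k -> f almost everywhere.
Conclusion: series converges; Borel-Cantelli yields f_k -> f a.e.


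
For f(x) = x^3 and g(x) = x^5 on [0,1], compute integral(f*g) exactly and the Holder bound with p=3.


Step 1: Exact integral of f*g = integral(x^8, 0, 1) = 1/9
     = 0.111111
Step 2: Holder bound with p=3, q=1.5:
  ||f||_p = (integral x^9 dx)^(1/3) = (1/10)^(1/3) = 0.464159
  ||g||_q = (integral x^7.5 dx)^(1/1.5) = (1/8.5)^(1/1.5) = 0.240097
Step 3: Holder bound = ||f||_p * ||g||_q = 0.464159 * 0.240097 = 0.111443
Verification: 0.111111 <= 0.111443 (Holder holds)


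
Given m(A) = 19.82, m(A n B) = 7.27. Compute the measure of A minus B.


m(A \ B) = m(A) - m(A n B)
= 19.82 - 7.27
= 12.55


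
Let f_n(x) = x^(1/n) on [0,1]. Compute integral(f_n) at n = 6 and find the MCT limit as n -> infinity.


At n = 6: f_6(x) = x^(1/6).
Step 1: integral(x^(1/6), 0, 1) = [x^(1/6+1) / (1/6+1)] from 0 to 1
     = 1 / (1/6 + 1) = 1 / ((6+1)/6) = 6/(6+1)
     = 6/7 = 0.857143
Step 2: As n -> infinity, f_n(x) = x^(1/n) -> 1 for x in (0,1], and f_n is increasing in n.
By MCT, lim_n integral(f_n) = integral(lim_n f_n) = integral(1, 0, 1) = 1.
Step 3: Verify convergence: 6/7 = 0.857143 -> 1


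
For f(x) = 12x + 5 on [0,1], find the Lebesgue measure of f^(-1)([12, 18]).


f^(-1)([12, 18]) = {x : 12 <= 12x + 5 <= 18}
Solving: (12 - 5)/12 <= x <= (18 - 5)/12
= [0.583333, 1.083333]
Intersecting with [0,1]: [0.583333, 1]
Measure = 1 - 0.583333 = 0.416667


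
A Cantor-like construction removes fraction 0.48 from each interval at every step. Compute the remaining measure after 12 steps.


Step 1: At each step, fraction remaining = 1 - 0.48 = 0.52
Step 2: After 12 steps, measure = (0.52)^12
Result = 3.908770e-04


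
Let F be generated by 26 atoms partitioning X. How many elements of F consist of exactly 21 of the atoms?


Each element of F is a union of some subset of the 26 atoms.
Elements that are unions of exactly 21 atoms correspond to 21-element subsets of the 26 atoms.
Count = C(26, 21) = 26! / (21! * 5!) = 65780.


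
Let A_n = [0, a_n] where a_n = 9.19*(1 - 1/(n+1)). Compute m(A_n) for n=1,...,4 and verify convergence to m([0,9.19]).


By continuity of measure from below: if A_n increases to A, then m(A_n) -> m(A).
Here A = [0, 9.19], so m(A) = 9.19
Step 1: a_1 = 9.19*(1 - 1/2) = 4.595, m(A_1) = 4.595
Step 2: a_2 = 9.19*(1 - 1/3) = 6.1267, m(A_2) = 6.1267
Step 3: a_3 = 9.19*(1 - 1/4) = 6.8925, m(A_3) = 6.8925
Step 4: a_4 = 9.19*(1 - 1/5) = 7.352, m(A_4) = 7.352
Limit: m(A_n) -> m([0,9.19]) = 9.19


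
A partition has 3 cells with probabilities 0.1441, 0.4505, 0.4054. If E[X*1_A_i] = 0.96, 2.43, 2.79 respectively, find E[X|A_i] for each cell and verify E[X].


For each cell A_i: E[X|A_i] = E[X*1_A_i] / P(A_i)
Step 1: E[X|A_1] = 0.96 / 0.1441 = 6.66204
Step 2: E[X|A_2] = 2.43 / 0.4505 = 5.394007
Step 3: E[X|A_3] = 2.79 / 0.4054 = 6.882092
Verification: E[X] = sum E[X*1_A_i] = 0.96 + 2.43 + 2.79 = 6.18


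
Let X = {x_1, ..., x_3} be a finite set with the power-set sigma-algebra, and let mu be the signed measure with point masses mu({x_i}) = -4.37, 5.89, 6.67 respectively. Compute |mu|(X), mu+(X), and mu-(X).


Step 1: Every measurable set is a union of atoms (the cells / points), so a Hahn decomposition is
  obtained by grouping atoms by sign: P = union of atoms with mu > 0, N = union of the remaining atoms.
  Atoms in P (indices): 2, 3;  atoms in N (indices): 1
  Positive values: 5.89, 6.67
  Negative values: -4.37
Step 2: mu+(X) = mu(P) = sum of positive atom values = 12.56
Step 3: mu-(X) = -mu(N) = sum of |negative atom values| = 4.37
Step 4: |mu|(X) = mu+(X) + mu-(X) = 12.56 + 4.37 = 16.93


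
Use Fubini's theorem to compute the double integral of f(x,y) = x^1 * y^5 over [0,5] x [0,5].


By Fubini's theorem, the double integral factors as a product of single integrals:
Step 1: integral_0^5 x^1 dx = [x^2/2] from 0 to 5
     = 5^2/2 = 12.5
Step 2: integral_0^5 y^5 dy = [y^6/6] from 0 to 5
     = 5^6/6 = 2604.166667
Step 3: Double integral = 12.5 * 2604.166667 = 32552.083333


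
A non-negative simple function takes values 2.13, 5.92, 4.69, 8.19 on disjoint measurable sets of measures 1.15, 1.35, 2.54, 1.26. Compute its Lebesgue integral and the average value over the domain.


Step 1: Integral = sum(value_i * measure_i)
= 2.13*1.15 + 5.92*1.35 + 4.69*2.54 + 8.19*1.26
= 2.4495 + 7.992 + 11.9126 + 10.3194
= 32.6735
Step 2: Total measure of domain = 1.15 + 1.35 + 2.54 + 1.26 = 6.3
Step 3: Average value = 32.6735 / 6.3 = 5.18627


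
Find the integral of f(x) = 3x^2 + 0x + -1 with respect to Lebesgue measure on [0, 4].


The Lebesgue integral of a Riemann-integrable function agrees with the Riemann integral.
Antiderivative F(x) = (3/3)x^3 + (0/2)x^2 + -1x
F(4) = (3/3)*4^3 + (0/2)*4^2 + -1*4
     = (3/3)*64 + (0/2)*16 + -1*4
     = 64 + 0.0 + -4
     = 60
F(0) = 0.0
Integral = F(4) - F(0) = 60 - 0.0 = 60


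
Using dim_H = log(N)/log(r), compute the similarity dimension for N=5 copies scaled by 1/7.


For a self-similar set with N copies scaled by 1/r:
dim_H = log(N)/log(r) = log(5)/log(7)
= 1.609438/1.94591
= 0.827087


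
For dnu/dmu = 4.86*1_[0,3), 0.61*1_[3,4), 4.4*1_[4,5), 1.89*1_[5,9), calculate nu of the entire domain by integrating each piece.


Integrate each piece of the Radon-Nikodym derivative:
Step 1: integral_0^3 4.86 dx = 4.86*(3-0) = 4.86*3 = 14.58
Step 2: integral_3^4 0.61 dx = 0.61*(4-3) = 0.61*1 = 0.61
Step 3: integral_4^5 4.4 dx = 4.4*(5-4) = 4.4*1 = 4.4
Step 4: integral_5^9 1.89 dx = 1.89*(9-5) = 1.89*4 = 7.56
Total: 14.58 + 0.61 + 4.4 + 7.56 = 27.15


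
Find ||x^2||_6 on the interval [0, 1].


Step 1: ||f||_6 = (integral_0^1 |x^2|^6 dx)^(1/6)
     = (integral_0^1 x^12 dx)^(1/6)
Step 2: integral_0^1 x^12 dx = [x^13/(13)] from 0 to 1 = 1^13/13
     = 1/13 = 0.076923
Step 3: ||f||_6 = (0.076923)^(1/6) = 0.652143


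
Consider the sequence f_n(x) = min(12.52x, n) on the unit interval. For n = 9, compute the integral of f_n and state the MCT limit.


f(x) = 12.52x on [0,1]; f_n(x) = min(12.52x, n). At n = 9:
Step 1: f(x) reaches 9 at x = 9/12.52 = 0.71885
Step 2: integral(f_9) = integral(12.52x, 0, 0.71885) + integral(9, 0.71885, 1)
       = 12.52*0.71885^2/2 + 9*(1 - 0.71885)
       = 3.234824 + 2.530351
       = 5.765176
Step 3: As n -> infinity, f_n increases to f, so by MCT integral(f_n) -> integral(f) = 12.52/2 = 6.26.
Convergence: integral(f_9) = 5.765176 -> 6.26 as n -> infinity


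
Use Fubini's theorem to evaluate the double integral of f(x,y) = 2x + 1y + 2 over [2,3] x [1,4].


By Fubini, integrate in x first, then y.
Step 1: Fix y, integrate over x in [2,3]:
  integral(2x + 1y + 2, x=2..3)
  = 2*(3^2 - 2^2)/2 + (1y + 2)*(3 - 2)
  = 5 + (1y + 2)*1
  = 5 + 1y + 2
  = 7 + 1y
Step 2: Integrate over y in [1,4]:
  integral(7 + 1y, y=1..4)
  = 7*3 + 1*(4^2 - 1^2)/2
  = 21 + 7.5
  = 28.5


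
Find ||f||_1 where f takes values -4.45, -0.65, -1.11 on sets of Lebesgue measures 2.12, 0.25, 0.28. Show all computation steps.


Step 1: Compute |f_i|^1 for each value:
  |-4.45|^1 = 4.45
  |-0.65|^1 = 0.65
  |-1.11|^1 = 1.11
Step 2: Multiply by measures and sum:
  4.45 * 2.12 = 9.434
  0.65 * 0.25 = 0.1625
  1.11 * 0.28 = 0.3108
Sum = 9.434 + 0.1625 + 0.3108 = 9.9073
Step 3: Take the p-th root:
||f||_1 = (9.9073)^(1/1) = 9.9073


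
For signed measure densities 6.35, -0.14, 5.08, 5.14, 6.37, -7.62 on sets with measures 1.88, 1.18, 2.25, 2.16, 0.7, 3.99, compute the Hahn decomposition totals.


Step 1: Compute signed measure on each set:
  Set 1: 6.35 * 1.88 = 11.938
  Set 2: -0.14 * 1.18 = -0.1652
  Set 3: 5.08 * 2.25 = 11.43
  Set 4: 5.14 * 2.16 = 11.1024
  Set 5: 6.37 * 0.7 = 4.459
  Set 6: -7.62 * 3.99 = -30.4038
Step 2: Total signed measure = (11.938) + (-0.1652) + (11.43) + (11.1024) + (4.459) + (-30.4038)
     = 8.3604
Step 3: Positive part mu+(X) = sum of positive contributions = 38.9294
Step 4: Negative part mu-(X) = |sum of negative contributions| = 30.569


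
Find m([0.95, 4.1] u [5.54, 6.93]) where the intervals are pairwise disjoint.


For pairwise disjoint intervals, m(union) = sum of lengths.
= (4.1 - 0.95) + (6.93 - 5.54)
= 3.15 + 1.39
= 4.54


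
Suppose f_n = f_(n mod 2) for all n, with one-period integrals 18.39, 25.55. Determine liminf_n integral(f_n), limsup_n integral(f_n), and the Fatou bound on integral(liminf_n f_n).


The sequence (integral(f_n)) is periodic with period 2, repeating the values 18.39, 25.55 indefinitely.
Step 1: For a periodic sequence, every tail (a_m, a_(m+1), ...) contains all 2 period values infinitely often.
Step 2: Hence inf of every tail = min of the period values = min(18.39, 25.55) = 18.39.
        liminf_n integral(f_n) = sup over m of (inf of tail from m) = 18.39.
Step 3: Similarly sup of every tail = max of the period values = 25.55.
        limsup_n integral(f_n) = 25.55.
Step 4: Fatou's lemma: integral(liminf_n f_n) <= liminf_n integral(f_n) = 18.39.
        So the integral of the pointwise liminf is at most 18.39.


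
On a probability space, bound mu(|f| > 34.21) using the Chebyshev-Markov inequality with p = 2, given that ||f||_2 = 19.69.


Chebyshev/Markov inequality: mu(|f| > eps) <= (||f||_p / eps)^p
Step 1: ||f||_2 / eps = 19.69 / 34.21 = 0.575563
Step 2: Raise to power p = 2:
  (0.575563)^2 = 0.331272
Step 3: Therefore mu(|f| > 34.21) <= 0.331272


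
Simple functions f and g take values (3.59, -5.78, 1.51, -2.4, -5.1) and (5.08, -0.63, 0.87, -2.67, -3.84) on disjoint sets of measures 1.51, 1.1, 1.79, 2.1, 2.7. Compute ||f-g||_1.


Step 1: Compute differences f_i - g_i:
  3.59 - 5.08 = -1.49
  -5.78 - -0.63 = -5.15
  1.51 - 0.87 = 0.64
  -2.4 - -2.67 = 0.27
  -5.1 - -3.84 = -1.26
Step 2: Compute |diff|^1 * measure for each set:
  |-1.49|^1 * 1.51 = 1.49 * 1.51 = 2.2499
  |-5.15|^1 * 1.1 = 5.15 * 1.1 = 5.665
  |0.64|^1 * 1.79 = 0.64 * 1.79 = 1.1456
  |0.27|^1 * 2.1 = 0.27 * 2.1 = 0.567
  |-1.26|^1 * 2.7 = 1.26 * 2.7 = 3.402
Step 3: Sum = 13.0295
Step 4: ||f-g||_1 = (13.0295)^(1/1) = 13.0295


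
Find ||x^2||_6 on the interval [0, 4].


Step 1: ||f||_6 = (integral_0^4 |x^2|^6 dx)^(1/6)
     = (integral_0^4 x^12 dx)^(1/6)
Step 2: integral_0^4 x^12 dx = [x^13/(13)] from 0 to 4 = 4^13/13
     = 67108864/13 = 5.162220e+06
Step 3: ||f||_6 = (5.162220e+06)^(1/6) = 13.146377


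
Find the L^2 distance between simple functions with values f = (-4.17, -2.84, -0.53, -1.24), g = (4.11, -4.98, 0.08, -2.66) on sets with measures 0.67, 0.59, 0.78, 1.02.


Step 1: Compute differences f_i - g_i:
  -4.17 - 4.11 = -8.28
  -2.84 - -4.98 = 2.14
  -0.53 - 0.08 = -0.61
  -1.24 - -2.66 = 1.42
Step 2: Compute |diff|^2 * measure for each set:
  |-8.28|^2 * 0.67 = 68.5584 * 0.67 = 45.934128
  |2.14|^2 * 0.59 = 4.5796 * 0.59 = 2.701964
  |-0.61|^2 * 0.78 = 0.3721 * 0.78 = 0.290238
  |1.42|^2 * 1.02 = 2.0164 * 1.02 = 2.056728
Step 3: Sum = 50.983058
Step 4: ||f-g||_2 = (50.983058)^(1/2) = 7.140242


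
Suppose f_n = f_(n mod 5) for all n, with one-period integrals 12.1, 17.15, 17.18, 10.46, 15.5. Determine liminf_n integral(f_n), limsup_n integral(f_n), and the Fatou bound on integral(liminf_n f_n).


The sequence (integral(f_n)) is periodic with period 5, repeating the values 12.1, 17.15, 17.18, 10.46, 15.5 indefinitely.
Step 1: For a periodic sequence, every tail (a_m, a_(m+1), ...) contains all 5 period values infinitely often.
Step 2: Hence inf of every tail = min of the period values = min(12.1, 17.15, 17.18, 10.46, 15.5) = 10.46.
        liminf_n integral(f_n) = sup over m of (inf of tail from m) = 10.46.
Step 3: Similarly sup of every tail = max of the period values = 17.18.
        limsup_n integral(f_n) = 17.18.
Step 4: Fatou's lemma: integral(liminf_n f_n) <= liminf_n integral(f_n) = 10.46.
        So the integral of the pointwise liminf is at most 10.46.


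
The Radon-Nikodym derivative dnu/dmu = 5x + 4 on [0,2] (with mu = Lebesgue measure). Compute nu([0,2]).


nu(A) = integral_A (dnu/dmu) dmu = integral_0^2 (5x + 4) dx
Step 1: Antiderivative F(x) = (5/2)x^2 + 4x
Step 2: F(2) = (5/2)*2^2 + 4*2 = 10 + 8 = 18
Step 3: F(0) = (5/2)*0^2 + 4*0 = 0.0 + 0 = 0.0
Step 4: nu([0,2]) = F(2) - F(0) = 18 - 0.0 = 18


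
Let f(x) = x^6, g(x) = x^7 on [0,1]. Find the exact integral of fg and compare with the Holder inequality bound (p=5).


Step 1: Exact integral of f*g = integral(x^13, 0, 1) = 1/14
     = 0.071429
Step 2: Holder bound with p=5, q=1.25:
  ||f||_p = (integral x^30 dx)^(1/5) = (1/31)^(1/5) = 0.503185
  ||g||_q = (integral x^8.75 dx)^(1/1.25) = (1/9.75)^(1/1.25) = 0.161732
Step 3: Holder bound = ||f||_p * ||g||_q = 0.503185 * 0.161732 = 0.081381
Verification: 0.071429 <= 0.081381 (Holder holds)


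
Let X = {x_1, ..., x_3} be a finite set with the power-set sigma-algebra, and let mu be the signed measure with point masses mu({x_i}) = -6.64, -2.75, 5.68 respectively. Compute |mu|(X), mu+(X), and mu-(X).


Step 1: Every measurable set is a union of atoms (the cells / points), so a Hahn decomposition is
  obtained by grouping atoms by sign: P = union of atoms with mu > 0, N = union of the remaining atoms.
  Atoms in P (indices): 3;  atoms in N (indices): 1, 2
  Positive values: 5.68
  Negative values: -6.64, -2.75
Step 2: mu+(X) = mu(P) = sum of positive atom values = 5.68
Step 3: mu-(X) = -mu(N) = sum of |negative atom values| = 9.39
Step 4: |mu|(X) = mu+(X) + mu-(X) = 5.68 + 9.39 = 15.07


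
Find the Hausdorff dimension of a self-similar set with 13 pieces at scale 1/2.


For a self-similar set with N copies scaled by 1/r:
dim_H = log(N)/log(r) = log(13)/log(2)
= 2.564949/0.693147
= 3.70044


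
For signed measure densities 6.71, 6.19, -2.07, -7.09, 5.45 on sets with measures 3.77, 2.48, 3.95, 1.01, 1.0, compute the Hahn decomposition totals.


Step 1: Compute signed measure on each set:
  Set 1: 6.71 * 3.77 = 25.2967
  Set 2: 6.19 * 2.48 = 15.3512
  Set 3: -2.07 * 3.95 = -8.1765
  Set 4: -7.09 * 1.01 = -7.1609
  Set 5: 5.45 * 1.0 = 5.45
Step 2: Total signed measure = (25.2967) + (15.3512) + (-8.1765) + (-7.1609) + (5.45)
     = 30.7605
Step 3: Positive part mu+(X) = sum of positive contributions = 46.0979
Step 4: Negative part mu-(X) = |sum of negative contributions| = 15.3374


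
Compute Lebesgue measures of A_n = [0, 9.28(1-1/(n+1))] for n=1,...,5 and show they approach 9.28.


By continuity of measure from below: if A_n increases to A, then m(A_n) -> m(A).
Here A = [0, 9.28], so m(A) = 9.28
Step 1: a_1 = 9.28*(1 - 1/2) = 4.64, m(A_1) = 4.64
Step 2: a_2 = 9.28*(1 - 1/3) = 6.1867, m(A_2) = 6.1867
Step 3: a_3 = 9.28*(1 - 1/4) = 6.96, m(A_3) = 6.96
Step 4: a_4 = 9.28*(1 - 1/5) = 7.424, m(A_4) = 7.424
Step 5: a_5 = 9.28*(1 - 1/6) = 7.7333, m(A_5) = 7.7333
Limit: m(A_n) -> m([0,9.28]) = 9.28


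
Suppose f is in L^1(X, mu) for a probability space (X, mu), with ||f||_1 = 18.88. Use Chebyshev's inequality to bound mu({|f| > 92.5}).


Chebyshev/Markov inequality: mu(|f| > eps) <= (||f||_p / eps)^p
Step 1: ||f||_1 / eps = 18.88 / 92.5 = 0.204108
Step 2: Raise to power p = 1:
  (0.204108)^1 = 0.204108
Step 3: Therefore mu(|f| > 92.5) <= 0.204108


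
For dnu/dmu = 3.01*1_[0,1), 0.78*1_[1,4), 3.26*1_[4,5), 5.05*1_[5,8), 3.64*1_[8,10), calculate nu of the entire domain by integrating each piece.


Integrate each piece of the Radon-Nikodym derivative:
Step 1: integral_0^1 3.01 dx = 3.01*(1-0) = 3.01*1 = 3.01
Step 2: integral_1^4 0.78 dx = 0.78*(4-1) = 0.78*3 = 2.34
Step 3: integral_4^5 3.26 dx = 3.26*(5-4) = 3.26*1 = 3.26
Step 4: integral_5^8 5.05 dx = 5.05*(8-5) = 5.05*3 = 15.15
Step 5: integral_8^10 3.64 dx = 3.64*(10-8) = 3.64*2 = 7.28
Total: 3.01 + 2.34 + 3.26 + 15.15 + 7.28 = 31.04


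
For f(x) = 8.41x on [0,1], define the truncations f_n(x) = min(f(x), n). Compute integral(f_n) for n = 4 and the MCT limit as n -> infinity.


f(x) = 8.41x on [0,1]; f_n(x) = min(8.41x, n). At n = 4:
Step 1: f(x) reaches 4 at x = 4/8.41 = 0.475624
Step 2: integral(f_4) = integral(8.41x, 0, 0.475624) + integral(4, 0.475624, 1)
       = 8.41*0.475624^2/2 + 4*(1 - 0.475624)
       = 0.951249 + 2.097503
       = 3.048751
Step 3: As n -> infinity, f_n increases to f, so by MCT integral(f_n) -> integral(f) = 8.41/2 = 4.205.
Convergence: integral(f_4) = 3.048751 -> 4.205 as n -> infinity


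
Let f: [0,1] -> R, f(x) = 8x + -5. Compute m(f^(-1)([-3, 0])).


f^(-1)([-3, 0]) = {x : -3 <= 8x + -5 <= 0}
Solving: (-3 - -5)/8 <= x <= (0 - -5)/8
= [0.25, 0.625]
Intersecting with [0,1]: [0.25, 0.625]
Measure = 0.625 - 0.25 = 0.375


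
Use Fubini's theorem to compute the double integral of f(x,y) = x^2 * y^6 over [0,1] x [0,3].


By Fubini's theorem, the double integral factors as a product of single integrals:
Step 1: integral_0^1 x^2 dx = [x^3/3] from 0 to 1
     = 1^3/3 = 0.333333
Step 2: integral_0^3 y^6 dy = [y^7/7] from 0 to 3
     = 3^7/7 = 312.428571
Step 3: Double integral = 0.333333 * 312.428571 = 104.142857


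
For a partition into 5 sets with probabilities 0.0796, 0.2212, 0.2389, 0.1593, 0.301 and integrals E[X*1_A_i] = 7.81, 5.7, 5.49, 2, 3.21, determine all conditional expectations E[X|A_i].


For each cell A_i: E[X|A_i] = E[X*1_A_i] / P(A_i)
Step 1: E[X|A_1] = 7.81 / 0.0796 = 98.115578
Step 2: E[X|A_2] = 5.7 / 0.2212 = 25.768535
Step 3: E[X|A_3] = 5.49 / 0.2389 = 22.980326
Step 4: E[X|A_4] = 2 / 0.1593 = 12.554928
Step 5: E[X|A_5] = 3.21 / 0.301 = 10.664452
Verification: E[X] = sum E[X*1_A_i] = 7.81 + 5.7 + 5.49 + 2 + 3.21 = 24.21


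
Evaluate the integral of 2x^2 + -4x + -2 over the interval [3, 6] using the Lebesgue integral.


The Lebesgue integral of a Riemann-integrable function agrees with the Riemann integral.
Antiderivative F(x) = (2/3)x^3 + (-4/2)x^2 + -2x
F(6) = (2/3)*6^3 + (-4/2)*6^2 + -2*6
     = (2/3)*216 + (-4/2)*36 + -2*6
     = 144 + -72 + -12
     = 60
F(3) = -6
Integral = F(6) - F(3) = 60 - -6 = 66


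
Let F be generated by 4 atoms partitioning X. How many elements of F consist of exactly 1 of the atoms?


Each element of F is a union of some subset of the 4 atoms.
Elements that are unions of exactly 1 atoms correspond to 1-element subsets of the 4 atoms.
Count = C(4, 1) = 4! / (1! * 3!) = 4.


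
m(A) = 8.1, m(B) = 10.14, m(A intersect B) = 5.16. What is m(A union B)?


By inclusion-exclusion: m(A u B) = m(A) + m(B) - m(A n B)
= 8.1 + 10.14 - 5.16
= 13.08


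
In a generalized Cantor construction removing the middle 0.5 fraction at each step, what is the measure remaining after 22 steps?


Step 1: At each step, fraction remaining = 1 - 0.5 = 0.5
Step 2: After 22 steps, measure = (0.5)^22
Result = 2.384186e-07


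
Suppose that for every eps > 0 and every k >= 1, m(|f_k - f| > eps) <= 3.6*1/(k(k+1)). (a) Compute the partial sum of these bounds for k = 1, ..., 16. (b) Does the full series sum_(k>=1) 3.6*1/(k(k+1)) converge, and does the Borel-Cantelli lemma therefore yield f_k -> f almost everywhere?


Step 1: List the terms 3.6*1/(k(k+1)) for k = 1 to 16:
  k=1: 1.8
  k=2: 0.6
  k=3: 0.3
  k=4: 0.18
  k=5: 0.12
  k=6: 0.085714
  k=7: 0.064286
  k=8: 0.05
  k=9: 0.04
  k=10: 0.032727
  k=11: 0.027273
  k=12: 0.023077
  k=13: 0.01978
  k=14: 0.017143
  k=15: 0.015
  k=16: 0.013235
Step 2: Partial sum = 1.8 + 0.6 + 0.3 + 0.18 + 0.12 + 0.085714 + 0.064286 + 0.05 + 0.04 + 0.032727 + 0.027273 + 0.023077 + 0.01978 + 0.017143 + 0.015 + 0.013235
     = 3.388235
Step 3: The full series sum_(k>=1) 3.6*1/(k(k+1)) converges (telescoping series sum 1/(k(k+1)) = 1; a constant multiple of a convergent series converges).
Step 4: Fix eps > 0. Since sum_k m(|f_k - f| > eps) < infinity, the Borel-Cantelli lemma gives
        m(limsup_k {|f_k - f| > eps}) = 0, i.e. for a.e. x, |f_k(x) - f(x)| <= eps for all large k.
        Applying this with eps = 1/j for j = 1, 2, ... and intersecting the countably many full-measure sets,
        for a.e. x we get limsup_k |f_k(x) - f(x)| <= 1/j for every j, hence f_k -> f almost everywhere.
Conclusion: series converges; Borel-Cantelli yields f_k -> f a.e.


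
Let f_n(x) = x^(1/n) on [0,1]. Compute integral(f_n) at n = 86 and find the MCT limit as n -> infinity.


At n = 86: f_86(x) = x^(1/86).
Step 1: integral(x^(1/86), 0, 1) = [x^(1/86+1) / (1/86+1)] from 0 to 1
     = 1 / (1/86 + 1) = 1 / ((86+1)/86) = 86/(86+1)
     = 86/87 = 0.988506
Step 2: As n -> infinity, f_n(x) = x^(1/n) -> 1 for x in (0,1], and f_n is increasing in n.
By MCT, lim_n integral(f_n) = integral(lim_n f_n) = integral(1, 0, 1) = 1.
Step 3: Verify convergence: 86/87 = 0.988506 -> 1


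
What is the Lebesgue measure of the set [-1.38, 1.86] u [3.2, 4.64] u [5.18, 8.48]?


For pairwise disjoint intervals, m(union) = sum of lengths.
= (1.86 - -1.38) + (4.64 - 3.2) + (8.48 - 5.18)
= 3.24 + 1.44 + 3.3
= 7.98


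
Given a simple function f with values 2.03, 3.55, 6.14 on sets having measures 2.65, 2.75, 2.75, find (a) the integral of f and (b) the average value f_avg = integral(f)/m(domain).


Step 1: Integral = sum(value_i * measure_i)
= 2.03*2.65 + 3.55*2.75 + 6.14*2.75
= 5.3795 + 9.7625 + 16.885
= 32.027
Step 2: Total measure of domain = 2.65 + 2.75 + 2.75 = 8.15
Step 3: Average value = 32.027 / 8.15 = 3.929693


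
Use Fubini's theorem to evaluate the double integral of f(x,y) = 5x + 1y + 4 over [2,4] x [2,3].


By Fubini, integrate in x first, then y.
Step 1: Fix y, integrate over x in [2,4]:
  integral(5x + 1y + 4, x=2..4)
  = 5*(4^2 - 2^2)/2 + (1y + 4)*(4 - 2)
  = 30 + (1y + 4)*2
  = 30 + 2y + 8
  = 38 + 2y
Step 2: Integrate over y in [2,3]:
  integral(38 + 2y, y=2..3)
  = 38*1 + 2*(3^2 - 2^2)/2
  = 38 + 5
  = 43


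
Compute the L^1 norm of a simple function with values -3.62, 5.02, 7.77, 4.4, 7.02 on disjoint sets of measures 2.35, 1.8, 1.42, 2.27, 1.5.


Step 1: Compute |f_i|^1 for each value:
  |-3.62|^1 = 3.62
  |5.02|^1 = 5.02
  |7.77|^1 = 7.77
  |4.4|^1 = 4.4
  |7.02|^1 = 7.02
Step 2: Multiply by measures and sum:
  3.62 * 2.35 = 8.507
  5.02 * 1.8 = 9.036
  7.77 * 1.42 = 11.0334
  4.4 * 2.27 = 9.988
  7.02 * 1.5 = 10.53
Sum = 8.507 + 9.036 + 11.0334 + 9.988 + 10.53 = 49.0944
Step 3: Take the p-th root:
||f||_1 = (49.0944)^(1/1) = 49.0944


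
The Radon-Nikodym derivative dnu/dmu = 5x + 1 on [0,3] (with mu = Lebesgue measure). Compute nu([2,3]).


nu(A) = integral_A (dnu/dmu) dmu = integral_2^3 (5x + 1) dx
Step 1: Antiderivative F(x) = (5/2)x^2 + 1x
Step 2: F(3) = (5/2)*3^2 + 1*3 = 22.5 + 3 = 25.5
Step 3: F(2) = (5/2)*2^2 + 1*2 = 10 + 2 = 12
Step 4: nu([2,3]) = F(3) - F(2) = 25.5 - 12 = 13.5


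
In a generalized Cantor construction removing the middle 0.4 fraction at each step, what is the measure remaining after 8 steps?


Step 1: At each step, fraction remaining = 1 - 0.4 = 0.6
Step 2: After 8 steps, measure = (0.6)^8
Result = 0.016796


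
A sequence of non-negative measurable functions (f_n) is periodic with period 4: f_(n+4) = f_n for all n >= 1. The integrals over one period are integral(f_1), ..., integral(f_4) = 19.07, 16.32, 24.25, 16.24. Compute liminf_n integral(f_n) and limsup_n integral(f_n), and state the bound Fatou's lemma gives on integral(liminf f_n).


The sequence (integral(f_n)) is periodic with period 4, repeating the values 19.07, 16.32, 24.25, 16.24 indefinitely.
Step 1: For a periodic sequence, every tail (a_m, a_(m+1), ...) contains all 4 period values infinitely often.
Step 2: Hence inf of every tail = min of the period values = min(19.07, 16.32, 24.25, 16.24) = 16.24.
        liminf_n integral(f_n) = sup over m of (inf of tail from m) = 16.24.
Step 3: Similarly sup of every tail = max of the period values = 24.25.
        limsup_n integral(f_n) = 24.25.
Step 4: Fatou's lemma: integral(liminf_n f_n) <= liminf_n integral(f_n) = 16.24.
        So the integral of the pointwise liminf is at most 16.24.


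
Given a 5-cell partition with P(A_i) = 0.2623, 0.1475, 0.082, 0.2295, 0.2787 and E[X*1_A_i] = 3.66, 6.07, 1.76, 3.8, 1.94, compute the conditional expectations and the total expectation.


For each cell A_i: E[X|A_i] = E[X*1_A_i] / P(A_i)
Step 1: E[X|A_1] = 3.66 / 0.2623 = 13.953488
Step 2: E[X|A_2] = 6.07 / 0.1475 = 41.152542
Step 3: E[X|A_3] = 1.76 / 0.082 = 21.463415
Step 4: E[X|A_4] = 3.8 / 0.2295 = 16.557734
Step 5: E[X|A_5] = 1.94 / 0.2787 = 6.96089
Verification: E[X] = sum E[X*1_A_i] = 3.66 + 6.07 + 1.76 + 3.8 + 1.94 = 17.23


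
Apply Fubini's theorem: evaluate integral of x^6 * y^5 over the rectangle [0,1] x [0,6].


By Fubini's theorem, the double integral factors as a product of single integrals:
Step 1: integral_0^1 x^6 dx = [x^7/7] from 0 to 1
     = 1^7/7 = 0.142857
Step 2: integral_0^6 y^5 dy = [y^6/6] from 0 to 6
     = 6^6/6 = 7776
Step 3: Double integral = 0.142857 * 7776 = 1110.857143


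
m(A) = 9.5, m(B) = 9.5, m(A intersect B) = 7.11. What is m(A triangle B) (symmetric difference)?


m(A Delta B) = m(A) + m(B) - 2*m(A n B)
= 9.5 + 9.5 - 2*7.11
= 9.5 + 9.5 - 14.22
= 4.78


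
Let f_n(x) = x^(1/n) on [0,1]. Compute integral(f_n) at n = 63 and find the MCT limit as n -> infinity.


At n = 63: f_63(x) = x^(1/63).
Step 1: integral(x^(1/63), 0, 1) = [x^(1/63+1) / (1/63+1)] from 0 to 1
     = 1 / (1/63 + 1) = 1 / ((63+1)/63) = 63/(63+1)
     = 63/64 = 0.984375
Step 2: As n -> infinity, f_n(x) = x^(1/n) -> 1 for x in (0,1], and f_n is increasing in n.
By MCT, lim_n integral(f_n) = integral(lim_n f_n) = integral(1, 0, 1) = 1.
Step 3: Verify convergence: 63/64 = 0.984375 -> 1


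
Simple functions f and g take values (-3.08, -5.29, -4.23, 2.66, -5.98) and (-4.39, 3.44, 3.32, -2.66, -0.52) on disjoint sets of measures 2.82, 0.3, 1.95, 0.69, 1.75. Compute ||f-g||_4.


Step 1: Compute differences f_i - g_i:
  -3.08 - -4.39 = 1.31
  -5.29 - 3.44 = -8.73
  -4.23 - 3.32 = -7.55
  2.66 - -2.66 = 5.32
  -5.98 - -0.52 = -5.46
Step 2: Compute |diff|^4 * measure for each set:
  |1.31|^4 * 2.82 = 2.944999 * 2.82 = 8.304898
  |-8.73|^4 * 0.3 = 5808.406126 * 0.3 = 1742.521838
  |-7.55|^4 * 1.95 = 3249.285006 * 1.95 = 6336.105762
  |5.32|^4 * 0.69 = 801.025846 * 0.69 = 552.707834
  |-5.46|^4 * 1.75 = 888.731495 * 1.75 = 1555.280115
Step 3: Sum = 10194.920447
Step 4: ||f-g||_4 = (10194.920447)^(1/4) = 10.048378


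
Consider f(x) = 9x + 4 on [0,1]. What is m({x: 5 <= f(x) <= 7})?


f^(-1)([5, 7]) = {x : 5 <= 9x + 4 <= 7}
Solving: (5 - 4)/9 <= x <= (7 - 4)/9
= [0.111111, 0.333333]
Intersecting with [0,1]: [0.111111, 0.333333]
Measure = 0.333333 - 0.111111 = 0.222222


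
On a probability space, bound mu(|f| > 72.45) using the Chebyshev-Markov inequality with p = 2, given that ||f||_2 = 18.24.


Chebyshev/Markov inequality: mu(|f| > eps) <= (||f||_p / eps)^p
Step 1: ||f||_2 / eps = 18.24 / 72.45 = 0.25176
Step 2: Raise to power p = 2:
  (0.25176)^2 = 0.063383
Step 3: Therefore mu(|f| > 72.45) <= 0.063383


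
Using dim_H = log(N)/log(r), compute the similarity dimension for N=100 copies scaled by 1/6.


For a self-similar set with N copies scaled by 1/r:
dim_H = log(N)/log(r) = log(100)/log(6)
= 4.60517/1.791759
= 2.570194


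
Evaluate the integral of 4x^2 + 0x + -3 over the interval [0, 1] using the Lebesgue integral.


The Lebesgue integral of a Riemann-integrable function agrees with the Riemann integral.
Antiderivative F(x) = (4/3)x^3 + (0/2)x^2 + -3x
F(1) = (4/3)*1^3 + (0/2)*1^2 + -3*1
     = (4/3)*1 + (0/2)*1 + -3*1
     = 1.333333 + 0.0 + -3
     = -1.666667
F(0) = 0.0
Integral = F(1) - F(0) = -1.666667 - 0.0 = -1.666667


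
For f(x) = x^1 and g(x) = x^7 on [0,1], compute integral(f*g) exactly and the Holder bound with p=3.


Step 1: Exact integral of f*g = integral(x^8, 0, 1) = 1/9
     = 0.111111
Step 2: Holder bound with p=3, q=1.5:
  ||f||_p = (integral x^3 dx)^(1/3) = (1/4)^(1/3) = 0.629961
  ||g||_q = (integral x^10.5 dx)^(1/1.5) = (1/11.5)^(1/1.5) = 0.196276
Step 3: Holder bound = ||f||_p * ||g||_q = 0.629961 * 0.196276 = 0.123646
Verification: 0.111111 <= 0.123646 (Holder holds)


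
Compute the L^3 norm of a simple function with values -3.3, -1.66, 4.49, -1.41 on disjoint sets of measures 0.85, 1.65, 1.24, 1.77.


Step 1: Compute |f_i|^3 for each value:
  |-3.3|^3 = 35.937
  |-1.66|^3 = 4.574296
  |4.49|^3 = 90.518849
  |-1.41|^3 = 2.803221
Step 2: Multiply by measures and sum:
  35.937 * 0.85 = 30.54645
  4.574296 * 1.65 = 7.547588
  90.518849 * 1.24 = 112.243373
  2.803221 * 1.77 = 4.961701
Sum = 30.54645 + 7.547588 + 112.243373 + 4.961701 = 155.299112
Step 3: Take the p-th root:
||f||_3 = (155.299112)^(1/3) = 5.375138


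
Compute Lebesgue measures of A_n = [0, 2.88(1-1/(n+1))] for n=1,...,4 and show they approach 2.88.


By continuity of measure from below: if A_n increases to A, then m(A_n) -> m(A).
Here A = [0, 2.88], so m(A) = 2.88
Step 1: a_1 = 2.88*(1 - 1/2) = 1.44, m(A_1) = 1.44
Step 2: a_2 = 2.88*(1 - 1/3) = 1.92, m(A_2) = 1.92
Step 3: a_3 = 2.88*(1 - 1/4) = 2.16, m(A_3) = 2.16
Step 4: a_4 = 2.88*(1 - 1/5) = 2.304, m(A_4) = 2.304
Limit: m(A_n) -> m([0,2.88]) = 2.88


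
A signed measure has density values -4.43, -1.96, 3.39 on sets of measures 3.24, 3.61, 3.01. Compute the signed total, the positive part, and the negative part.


Step 1: Compute signed measure on each set:
  Set 1: -4.43 * 3.24 = -14.3532
  Set 2: -1.96 * 3.61 = -7.0756
  Set 3: 3.39 * 3.01 = 10.2039
Step 2: Total signed measure = (-14.3532) + (-7.0756) + (10.2039)
     = -11.2249
Step 3: Positive part mu+(X) = sum of positive contributions = 10.2039
Step 4: Negative part mu-(X) = |sum of negative contributions| = 21.4288


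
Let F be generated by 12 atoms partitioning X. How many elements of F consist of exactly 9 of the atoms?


Each element of F is a union of some subset of the 12 atoms.
Elements that are unions of exactly 9 atoms correspond to 9-element subsets of the 12 atoms.
Count = C(12, 9) = 12! / (9! * 3!) = 220.


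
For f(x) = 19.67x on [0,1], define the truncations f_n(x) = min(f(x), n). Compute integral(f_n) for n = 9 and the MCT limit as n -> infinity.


f(x) = 19.67x on [0,1]; f_n(x) = min(19.67x, n). At n = 9:
Step 1: f(x) reaches 9 at x = 9/19.67 = 0.45755
Step 2: integral(f_9) = integral(19.67x, 0, 0.45755) + integral(9, 0.45755, 1)
       = 19.67*0.45755^2/2 + 9*(1 - 0.45755)
       = 2.058973 + 4.882054
       = 6.941027
Step 3: As n -> infinity, f_n increases to f, so by MCT integral(f_n) -> integral(f) = 19.67/2 = 9.835.
Convergence: integral(f_9) = 6.941027 -> 9.835 as n -> infinity


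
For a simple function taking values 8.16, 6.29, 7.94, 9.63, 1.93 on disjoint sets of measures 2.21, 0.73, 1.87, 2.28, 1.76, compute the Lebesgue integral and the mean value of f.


Step 1: Integral = sum(value_i * measure_i)
= 8.16*2.21 + 6.29*0.73 + 7.94*1.87 + 9.63*2.28 + 1.93*1.76
= 18.0336 + 4.5917 + 14.8478 + 21.9564 + 3.3968
= 62.8263
Step 2: Total measure of domain = 2.21 + 0.73 + 1.87 + 2.28 + 1.76 = 8.85
Step 3: Average value = 62.8263 / 8.85 = 7.099017


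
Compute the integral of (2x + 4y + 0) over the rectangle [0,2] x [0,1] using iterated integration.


By Fubini, integrate in x first, then y.
Step 1: Fix y, integrate over x in [0,2]:
  integral(2x + 4y + 0, x=0..2)
  = 2*(2^2 - 0^2)/2 + (4y + 0)*(2 - 0)
  = 4 + (4y + 0)*2
  = 4 + 8y + 0
  = 4 + 8y
Step 2: Integrate over y in [0,1]:
  integral(4 + 8y, y=0..1)
  = 4*1 + 8*(1^2 - 0^2)/2
  = 4 + 4
  = 8


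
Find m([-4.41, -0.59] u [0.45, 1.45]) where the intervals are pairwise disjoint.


For pairwise disjoint intervals, m(union) = sum of lengths.
= (-0.59 - -4.41) + (1.45 - 0.45)
= 3.82 + 1
= 4.82


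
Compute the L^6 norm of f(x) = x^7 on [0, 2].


Step 1: ||f||_6 = (integral_0^2 |x^7|^6 dx)^(1/6)
     = (integral_0^2 x^42 dx)^(1/6)
Step 2: integral_0^2 x^42 dx = [x^43/(43)] from 0 to 2 = 2^43/43
     = 8796093022208/43 = 2.045603e+11
Step 3: ||f||_6 = (2.045603e+11)^(1/6) = 76.760341
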